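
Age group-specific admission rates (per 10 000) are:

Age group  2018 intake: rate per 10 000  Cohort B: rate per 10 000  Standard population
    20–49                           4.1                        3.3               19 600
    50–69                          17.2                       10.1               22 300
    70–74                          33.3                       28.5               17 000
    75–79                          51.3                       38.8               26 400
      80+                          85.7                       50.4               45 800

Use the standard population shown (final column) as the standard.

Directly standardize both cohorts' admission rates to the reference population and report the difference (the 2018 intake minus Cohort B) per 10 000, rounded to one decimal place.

16.8

Standard total = 131 100; weights = 0.1495, 0.1701, 0.1297, 0.2014, 0.3494.
The 2018 intake: 0.1495×4.1 + 0.1701×17.2 + 0.1297×33.3 + 0.2014×51.3 + 0.3494×85.7 = 48.1266 per 10 000.
Cohort B: 0.1495×3.3 + 0.1701×10.1 + 0.1297×28.5 + 0.2014×38.8 + 0.3494×50.4 = 31.3276 per 10 000.
Difference = 48.1266 − 31.3276 = 16.7990.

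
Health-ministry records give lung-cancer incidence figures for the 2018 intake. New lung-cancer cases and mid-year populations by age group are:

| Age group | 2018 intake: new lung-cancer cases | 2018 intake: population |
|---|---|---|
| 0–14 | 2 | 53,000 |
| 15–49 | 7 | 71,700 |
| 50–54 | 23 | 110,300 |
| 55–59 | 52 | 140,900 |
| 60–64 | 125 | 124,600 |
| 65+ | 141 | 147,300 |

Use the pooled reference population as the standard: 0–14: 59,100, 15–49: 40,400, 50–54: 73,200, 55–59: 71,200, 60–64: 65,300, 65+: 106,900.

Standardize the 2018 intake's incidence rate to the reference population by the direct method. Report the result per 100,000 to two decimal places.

Age-specific rates per 100,000 for the 2018 intake: 3.77, 9.76, 20.85, 36.91, 100.32, 95.72.
Standard total = 416,100; weights = 0.1420, 0.0971, 0.1759, 0.1711, 0.1569, 0.2569.
Standardized rate: 0.1420×3.77 + 0.0971×9.76 + 0.1759×20.85 + 0.1711×36.91 + 0.1569×100.32 + 0.2569×95.72 = 51.8031 per 100,000.

51.80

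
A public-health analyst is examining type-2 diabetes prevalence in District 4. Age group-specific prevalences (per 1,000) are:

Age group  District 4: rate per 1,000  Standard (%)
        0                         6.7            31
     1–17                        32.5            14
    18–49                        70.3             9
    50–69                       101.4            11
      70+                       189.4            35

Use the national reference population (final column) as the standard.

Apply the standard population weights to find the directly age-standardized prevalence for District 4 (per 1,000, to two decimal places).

Standard weights: 0.31, 0.14, 0.09, 0.11, 0.35.
Standardized rate: 0.3100×6.7 + 0.1400×32.5 + 0.0900×70.3 + 0.1100×101.4 + 0.3500×189.4 = 90.3980 per 1,000.

90.40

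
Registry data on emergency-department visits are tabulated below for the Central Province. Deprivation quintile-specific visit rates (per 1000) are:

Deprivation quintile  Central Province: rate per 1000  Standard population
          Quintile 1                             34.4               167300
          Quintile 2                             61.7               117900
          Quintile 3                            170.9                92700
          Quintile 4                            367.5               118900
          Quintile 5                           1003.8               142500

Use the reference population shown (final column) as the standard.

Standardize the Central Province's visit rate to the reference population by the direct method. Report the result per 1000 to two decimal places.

Standard total = 639300; weights = 0.2617, 0.1844, 0.1450, 0.1860, 0.2229.
Standardized rate: 0.2617×34.4 + 0.1844×61.7 + 0.1450×170.9 + 0.1860×367.5 + 0.2229×1003.8 = 337.2583 per 1000.

337.26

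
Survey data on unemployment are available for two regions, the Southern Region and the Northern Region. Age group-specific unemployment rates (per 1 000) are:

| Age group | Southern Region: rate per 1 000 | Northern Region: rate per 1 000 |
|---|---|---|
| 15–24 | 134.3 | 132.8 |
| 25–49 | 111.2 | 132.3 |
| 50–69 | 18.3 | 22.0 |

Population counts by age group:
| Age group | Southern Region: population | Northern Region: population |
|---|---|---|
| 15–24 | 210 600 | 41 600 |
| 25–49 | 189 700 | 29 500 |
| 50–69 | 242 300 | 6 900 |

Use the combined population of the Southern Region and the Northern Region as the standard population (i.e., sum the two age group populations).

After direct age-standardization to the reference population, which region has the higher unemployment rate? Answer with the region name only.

Combined standard total = 720 600; weights = 0.3500, 0.3042, 0.3458.
The Southern Region: 0.3500×134.3 + 0.3042×111.2 + 0.3458×18.3 = 87.1577 per 1 000.
The Northern Region: 0.3500×132.8 + 0.3042×132.3 + 0.3458×22.0 = 94.3307 per 1 000.

Northern Region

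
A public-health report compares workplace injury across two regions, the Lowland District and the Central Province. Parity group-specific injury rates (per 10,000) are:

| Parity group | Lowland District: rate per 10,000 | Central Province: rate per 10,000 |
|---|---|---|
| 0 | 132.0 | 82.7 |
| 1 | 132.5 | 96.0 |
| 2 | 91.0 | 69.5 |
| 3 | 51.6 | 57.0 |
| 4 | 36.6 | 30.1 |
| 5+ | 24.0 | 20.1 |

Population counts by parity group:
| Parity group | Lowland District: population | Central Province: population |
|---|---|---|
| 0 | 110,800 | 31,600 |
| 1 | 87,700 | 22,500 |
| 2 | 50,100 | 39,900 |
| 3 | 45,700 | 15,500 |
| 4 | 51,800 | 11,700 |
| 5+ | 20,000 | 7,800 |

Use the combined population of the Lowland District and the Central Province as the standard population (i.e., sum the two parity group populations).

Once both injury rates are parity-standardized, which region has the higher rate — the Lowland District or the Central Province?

Lowland District

Combined standard total = 495,100; weights = 0.2876, 0.2226, 0.1818, 0.1236, 0.1283, 0.0562.
The Lowland District: 0.2876×132.0 + 0.2226×132.5 + 0.1818×91.0 + 0.1236×51.6 + 0.1283×36.6 + 0.0562×24.0 = 96.4200 per 10,000.
The Central Province: 0.2876×82.7 + 0.2226×96.0 + 0.1818×69.5 + 0.1236×57.0 + 0.1283×30.1 + 0.0562×20.1 = 69.8227 per 10,000.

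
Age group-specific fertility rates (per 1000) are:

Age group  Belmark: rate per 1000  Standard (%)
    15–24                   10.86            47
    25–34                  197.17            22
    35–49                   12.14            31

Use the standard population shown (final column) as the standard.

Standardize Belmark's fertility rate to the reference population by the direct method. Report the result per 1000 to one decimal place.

52.2

Standard weights: 0.47, 0.22, 0.31.
Standardized rate: 0.4700×10.86 + 0.2200×197.17 + 0.3100×12.14 = 52.2450 per 1000.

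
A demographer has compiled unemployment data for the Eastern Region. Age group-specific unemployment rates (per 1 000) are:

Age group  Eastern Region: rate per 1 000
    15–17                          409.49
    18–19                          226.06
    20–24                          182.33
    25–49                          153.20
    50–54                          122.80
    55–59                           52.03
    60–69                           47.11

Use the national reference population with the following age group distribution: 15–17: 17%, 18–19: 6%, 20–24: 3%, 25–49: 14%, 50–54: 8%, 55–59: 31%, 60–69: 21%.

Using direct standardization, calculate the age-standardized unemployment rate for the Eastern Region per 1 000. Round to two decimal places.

145.94

Standard weights: 0.17, 0.06, 0.03, 0.14, 0.08, 0.31, 0.21.
Standardized rate: 0.1700×409.49 + 0.0600×226.06 + 0.0300×182.33 + 0.1400×153.20 + 0.0800×122.80 + 0.3100×52.03 + 0.2100×47.11 = 145.9412 per 1 000.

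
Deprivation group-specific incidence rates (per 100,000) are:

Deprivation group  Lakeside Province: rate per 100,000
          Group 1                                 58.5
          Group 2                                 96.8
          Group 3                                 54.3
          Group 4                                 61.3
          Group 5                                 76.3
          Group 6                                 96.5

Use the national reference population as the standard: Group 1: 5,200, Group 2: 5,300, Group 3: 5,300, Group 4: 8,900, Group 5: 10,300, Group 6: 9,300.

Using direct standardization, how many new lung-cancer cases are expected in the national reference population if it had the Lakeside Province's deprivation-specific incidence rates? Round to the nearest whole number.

33

Expected new lung-cancer cases = Σ (standard pop × deprivation-specific rate ÷ 100,000)
= 5,200×58.5/100,000 + 5,300×96.8/100,000 + 5,300×54.3/100,000 + 8,900×61.3/100,000 + 10,300×76.3/100,000 + 9,300×96.5/100,000
= 3.04 + 5.13 + 2.88 + 5.46 + 7.86 + 8.97 = 33.34.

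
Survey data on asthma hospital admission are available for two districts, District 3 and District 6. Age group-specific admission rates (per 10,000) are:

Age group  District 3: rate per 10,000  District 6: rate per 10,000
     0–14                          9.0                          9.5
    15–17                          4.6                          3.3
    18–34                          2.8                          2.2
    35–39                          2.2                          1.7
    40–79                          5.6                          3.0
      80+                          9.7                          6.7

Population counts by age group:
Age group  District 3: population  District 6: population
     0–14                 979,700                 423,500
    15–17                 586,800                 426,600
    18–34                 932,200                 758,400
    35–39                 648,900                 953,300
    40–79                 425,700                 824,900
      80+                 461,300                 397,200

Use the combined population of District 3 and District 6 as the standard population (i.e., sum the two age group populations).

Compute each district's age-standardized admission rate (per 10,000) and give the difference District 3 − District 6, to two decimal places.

1.06

Combined standard total = 7,818,500; weights = 0.1795, 0.1296, 0.2162, 0.2049, 0.1600, 0.1098.
District 3: 0.1795×9.0 + 0.1296×4.6 + 0.2162×2.8 + 0.2049×2.2 + 0.1600×5.6 + 0.1098×9.7 = 5.2286 per 10,000.
District 6: 0.1795×9.5 + 0.1296×3.3 + 0.2162×2.2 + 0.2049×1.7 + 0.1600×3.0 + 0.1098×6.7 = 4.1723 per 10,000.
Difference = 5.2286 − 4.1723 = 1.0563.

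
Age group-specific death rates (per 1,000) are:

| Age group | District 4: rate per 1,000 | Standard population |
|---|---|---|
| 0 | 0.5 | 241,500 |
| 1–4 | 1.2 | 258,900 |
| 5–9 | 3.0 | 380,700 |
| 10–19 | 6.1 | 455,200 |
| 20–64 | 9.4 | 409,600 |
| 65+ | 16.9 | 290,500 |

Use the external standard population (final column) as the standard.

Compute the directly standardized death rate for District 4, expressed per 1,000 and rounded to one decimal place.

6.4

Standard total = 2,036,400; weights = 0.1186, 0.1271, 0.1869, 0.2235, 0.2011, 0.1427.
Standardized rate: 0.1186×0.5 + 0.1271×1.2 + 0.1869×3.0 + 0.2235×6.1 + 0.2011×9.4 + 0.1427×16.9 = 6.4378 per 1,000.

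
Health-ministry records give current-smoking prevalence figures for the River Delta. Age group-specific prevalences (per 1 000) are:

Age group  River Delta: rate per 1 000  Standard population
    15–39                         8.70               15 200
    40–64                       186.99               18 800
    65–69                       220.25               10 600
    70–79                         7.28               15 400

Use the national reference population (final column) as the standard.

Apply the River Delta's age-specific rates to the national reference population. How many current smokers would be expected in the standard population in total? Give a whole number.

Expected current smokers = Σ (standard pop × age-specific rate ÷ 1 000)
= 15 200×8.70/1 000 + 18 800×186.99/1 000 + 10 600×220.25/1 000 + 15 400×7.28/1 000
= 132.24 + 3515.41 + 2334.65 + 112.11 = 6094.41.

6094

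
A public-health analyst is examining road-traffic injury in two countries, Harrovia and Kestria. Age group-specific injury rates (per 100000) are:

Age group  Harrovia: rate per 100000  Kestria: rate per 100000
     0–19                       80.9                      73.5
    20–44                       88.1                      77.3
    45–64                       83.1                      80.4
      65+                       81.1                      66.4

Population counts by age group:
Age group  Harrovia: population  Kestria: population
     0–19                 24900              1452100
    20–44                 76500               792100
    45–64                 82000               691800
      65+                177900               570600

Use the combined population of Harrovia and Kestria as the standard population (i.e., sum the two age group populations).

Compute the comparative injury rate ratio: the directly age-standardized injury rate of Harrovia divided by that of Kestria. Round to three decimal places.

Combined standard total = 3867900; weights = 0.3819, 0.2246, 0.2001, 0.1935.
Harrovia: 0.3819×80.9 + 0.2246×88.1 + 0.2001×83.1 + 0.1935×81.1 = 82.9957 per 100000.
Kestria: 0.3819×73.5 + 0.2246×77.3 + 0.2001×80.4 + 0.1935×66.4 = 74.3598 per 100000.
Ratio = 82.9957 ÷ 74.3598 = 1.11614.

1.116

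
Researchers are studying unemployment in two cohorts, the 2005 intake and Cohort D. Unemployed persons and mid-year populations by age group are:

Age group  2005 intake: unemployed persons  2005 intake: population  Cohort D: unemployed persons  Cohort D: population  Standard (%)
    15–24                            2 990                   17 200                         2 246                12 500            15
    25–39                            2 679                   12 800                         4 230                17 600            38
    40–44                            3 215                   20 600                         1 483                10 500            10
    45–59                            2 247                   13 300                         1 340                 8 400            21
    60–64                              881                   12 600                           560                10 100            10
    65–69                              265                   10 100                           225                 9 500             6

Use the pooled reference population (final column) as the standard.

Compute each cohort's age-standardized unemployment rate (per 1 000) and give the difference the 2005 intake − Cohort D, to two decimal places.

-7.61

Age-specific rates per 1 000 for the 2005 intake: 173.837, 209.297, 156.068, 168.947, 69.921, 26.238.
For Cohort D: 179.680, 240.341, 141.238, 159.524, 55.446, 23.684.
Standard weights: 0.15, 0.38, 0.10, 0.21, 0.10, 0.06.
The 2005 intake: 0.1500×173.837 + 0.3800×209.297 + 0.1000×156.068 + 0.2100×168.947 + 0.1000×69.921 + 0.0600×26.238 = 165.2605 per 1 000.
Cohort D: 0.1500×179.680 + 0.3800×240.341 + 0.1000×141.238 + 0.2100×159.524 + 0.1000×55.446 + 0.0600×23.684 = 172.8710 per 1 000.
Difference = 165.2605 − 172.8710 = -7.6105.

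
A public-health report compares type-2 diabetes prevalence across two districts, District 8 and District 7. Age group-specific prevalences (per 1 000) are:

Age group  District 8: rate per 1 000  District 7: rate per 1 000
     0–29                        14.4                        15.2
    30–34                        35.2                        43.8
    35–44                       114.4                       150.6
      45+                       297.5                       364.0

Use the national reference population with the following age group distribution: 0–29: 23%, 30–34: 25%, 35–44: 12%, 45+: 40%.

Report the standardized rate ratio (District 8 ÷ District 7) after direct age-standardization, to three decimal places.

0.813

Standard weights: 0.23, 0.25, 0.12, 0.40.
District 8: 0.2300×14.4 + 0.2500×35.2 + 0.1200×114.4 + 0.4000×297.5 = 144.8400 per 1 000.
District 7: 0.2300×15.2 + 0.2500×43.8 + 0.1200×150.6 + 0.4000×364.0 = 178.1180 per 1 000.
Ratio = 144.8400 ÷ 178.1180 = 0.81317.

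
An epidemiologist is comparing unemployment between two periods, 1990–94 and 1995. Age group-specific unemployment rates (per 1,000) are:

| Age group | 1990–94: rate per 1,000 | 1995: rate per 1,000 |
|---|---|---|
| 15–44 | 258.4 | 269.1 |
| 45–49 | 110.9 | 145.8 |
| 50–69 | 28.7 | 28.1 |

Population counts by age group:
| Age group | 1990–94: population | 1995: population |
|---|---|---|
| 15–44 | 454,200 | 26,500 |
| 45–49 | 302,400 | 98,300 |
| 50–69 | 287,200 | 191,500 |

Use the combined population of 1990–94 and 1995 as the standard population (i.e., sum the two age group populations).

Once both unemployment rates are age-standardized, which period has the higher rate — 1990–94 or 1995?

1995

Combined standard total = 1,360,100; weights = 0.3534, 0.2946, 0.3520.
1990–94: 0.3534×258.4 + 0.2946×110.9 + 0.3520×28.7 = 134.0998 per 1,000.
1995: 0.3534×269.1 + 0.2946×145.8 + 0.3520×28.1 = 147.9523 per 1,000.
The crude rates (152.47 vs 84.87) would put 1990–94 higher, but that reflects its age composition; once standardized to a common age structure, 1995 has the higher underlying rate.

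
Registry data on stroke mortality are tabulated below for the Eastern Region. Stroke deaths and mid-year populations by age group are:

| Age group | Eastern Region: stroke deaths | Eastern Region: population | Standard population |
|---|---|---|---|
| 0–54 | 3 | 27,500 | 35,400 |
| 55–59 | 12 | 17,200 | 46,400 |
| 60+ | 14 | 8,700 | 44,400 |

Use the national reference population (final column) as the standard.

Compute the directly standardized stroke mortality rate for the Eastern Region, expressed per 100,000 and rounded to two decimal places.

Age-specific rates per 100,000 for the Eastern Region: 10.91, 69.77, 160.92.
Standard total = 126,200; weights = 0.2805, 0.3677, 0.3518.
Standardized rate: 0.2805×10.91 + 0.3677×69.77 + 0.3518×160.92 = 85.3266 per 100,000.

85.33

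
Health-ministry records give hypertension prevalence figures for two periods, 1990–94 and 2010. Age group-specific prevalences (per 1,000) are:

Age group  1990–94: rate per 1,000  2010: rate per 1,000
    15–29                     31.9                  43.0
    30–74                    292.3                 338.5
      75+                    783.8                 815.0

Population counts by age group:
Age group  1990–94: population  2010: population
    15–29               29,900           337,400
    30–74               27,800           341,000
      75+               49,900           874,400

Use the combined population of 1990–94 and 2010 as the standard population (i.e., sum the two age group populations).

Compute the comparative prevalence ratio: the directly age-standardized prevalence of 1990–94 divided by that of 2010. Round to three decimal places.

Combined standard total = 1,660,400; weights = 0.2212, 0.2221, 0.5567.
1990–94: 0.2212×31.9 + 0.2221×292.3 + 0.5567×783.8 = 508.3013 per 1,000.
2010: 0.2212×43.0 + 0.2221×338.5 + 0.5567×815.0 = 538.3867 per 1,000.
Ratio = 508.3013 ÷ 538.3867 = 0.94412.

0.944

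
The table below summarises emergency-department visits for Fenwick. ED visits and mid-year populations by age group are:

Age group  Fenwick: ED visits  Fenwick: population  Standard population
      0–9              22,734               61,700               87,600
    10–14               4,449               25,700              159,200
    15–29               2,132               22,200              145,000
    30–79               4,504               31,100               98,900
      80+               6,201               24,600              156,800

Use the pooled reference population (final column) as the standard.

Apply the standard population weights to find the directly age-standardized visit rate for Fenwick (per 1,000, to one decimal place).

197.1

Age-specific rates per 1,000 for Fenwick: 368.460, 173.113, 96.036, 144.823, 252.073.
Standard total = 647,500; weights = 0.1353, 0.2459, 0.2239, 0.1527, 0.2422.
Standardized rate: 0.1353×368.460 + 0.2459×173.113 + 0.2239×96.036 + 0.1527×144.823 + 0.2422×252.073 = 197.0811 per 1,000.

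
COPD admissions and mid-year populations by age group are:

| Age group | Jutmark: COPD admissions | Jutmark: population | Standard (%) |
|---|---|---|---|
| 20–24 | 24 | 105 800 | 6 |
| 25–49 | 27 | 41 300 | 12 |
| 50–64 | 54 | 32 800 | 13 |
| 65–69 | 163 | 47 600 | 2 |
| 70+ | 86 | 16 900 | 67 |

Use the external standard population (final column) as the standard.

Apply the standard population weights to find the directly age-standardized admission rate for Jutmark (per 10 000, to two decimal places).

37.84

Age-specific rates per 10 000 for Jutmark: 2.27, 6.54, 16.46, 34.24, 50.89.
Standard weights: 0.06, 0.12, 0.13, 0.02, 0.67.
Standardized rate: 0.0600×2.27 + 0.1200×6.54 + 0.1300×16.46 + 0.0200×34.24 + 0.6700×50.89 = 37.8404 per 10 000.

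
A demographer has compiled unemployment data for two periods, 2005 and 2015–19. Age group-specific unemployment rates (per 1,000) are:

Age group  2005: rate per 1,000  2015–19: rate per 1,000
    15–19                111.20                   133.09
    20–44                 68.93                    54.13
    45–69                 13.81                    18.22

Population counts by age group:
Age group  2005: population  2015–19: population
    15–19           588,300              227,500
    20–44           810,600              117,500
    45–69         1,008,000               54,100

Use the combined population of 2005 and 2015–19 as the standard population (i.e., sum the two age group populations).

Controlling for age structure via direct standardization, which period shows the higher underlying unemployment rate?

Combined standard total = 2,806,000; weights = 0.2907, 0.3308, 0.3785.
2005: 0.2907×111.20 + 0.3308×68.93 + 0.3785×13.81 = 60.3558 per 1,000.
2015–19: 0.2907×133.09 + 0.3308×54.13 + 0.3785×18.22 = 63.4941 per 1,000.

2015–19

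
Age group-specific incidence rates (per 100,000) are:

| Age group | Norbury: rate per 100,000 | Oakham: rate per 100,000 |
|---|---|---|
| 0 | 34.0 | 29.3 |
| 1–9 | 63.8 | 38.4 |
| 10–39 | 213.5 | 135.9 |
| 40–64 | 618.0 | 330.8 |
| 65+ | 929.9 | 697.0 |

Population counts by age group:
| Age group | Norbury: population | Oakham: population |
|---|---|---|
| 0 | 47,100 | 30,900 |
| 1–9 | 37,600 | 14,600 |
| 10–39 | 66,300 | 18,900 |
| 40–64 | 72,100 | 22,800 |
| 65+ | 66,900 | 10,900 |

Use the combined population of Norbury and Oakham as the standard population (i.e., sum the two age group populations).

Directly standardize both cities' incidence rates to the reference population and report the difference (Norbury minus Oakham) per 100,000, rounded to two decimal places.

Combined standard total = 388,100; weights = 0.2010, 0.1345, 0.2195, 0.2445, 0.2005.
Norbury: 0.2010×34.0 + 0.1345×63.8 + 0.2195×213.5 + 0.2445×618.0 + 0.2005×929.9 = 399.8119 per 100,000.
Oakham: 0.2010×29.3 + 0.1345×38.4 + 0.2195×135.9 + 0.2445×330.8 + 0.2005×697.0 = 261.4998 per 100,000.
Difference = 399.8119 − 261.4998 = 138.3120.

138.31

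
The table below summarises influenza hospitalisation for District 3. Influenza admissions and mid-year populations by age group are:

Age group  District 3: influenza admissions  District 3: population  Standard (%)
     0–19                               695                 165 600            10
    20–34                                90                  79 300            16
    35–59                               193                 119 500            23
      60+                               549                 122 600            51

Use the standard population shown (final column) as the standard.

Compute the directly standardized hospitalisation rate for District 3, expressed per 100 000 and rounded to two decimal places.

325.65

Age-specific rates per 100 000 for District 3: 419.69, 113.49, 161.51, 447.80.
Standard weights: 0.10, 0.16, 0.23, 0.51.
Standardized rate: 0.1000×419.69 + 0.1600×113.49 + 0.2300×161.51 + 0.5100×447.80 = 325.6508 per 100 000.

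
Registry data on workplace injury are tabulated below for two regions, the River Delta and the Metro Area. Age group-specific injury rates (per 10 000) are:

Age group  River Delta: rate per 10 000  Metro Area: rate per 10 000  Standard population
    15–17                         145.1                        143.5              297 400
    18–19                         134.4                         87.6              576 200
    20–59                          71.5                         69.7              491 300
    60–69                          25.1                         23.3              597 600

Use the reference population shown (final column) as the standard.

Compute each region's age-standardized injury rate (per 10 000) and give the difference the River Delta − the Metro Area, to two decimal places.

14.98

Standard total = 1 962 500; weights = 0.1515, 0.2936, 0.2503, 0.3045.
The River Delta: 0.1515×145.1 + 0.2936×134.4 + 0.2503×71.5 + 0.3045×25.1 = 86.9920 per 10 000.
The Metro Area: 0.1515×143.5 + 0.2936×87.6 + 0.2503×69.7 + 0.3045×23.3 = 72.0100 per 10 000.
Difference = 86.9920 − 72.0100 = 14.9819.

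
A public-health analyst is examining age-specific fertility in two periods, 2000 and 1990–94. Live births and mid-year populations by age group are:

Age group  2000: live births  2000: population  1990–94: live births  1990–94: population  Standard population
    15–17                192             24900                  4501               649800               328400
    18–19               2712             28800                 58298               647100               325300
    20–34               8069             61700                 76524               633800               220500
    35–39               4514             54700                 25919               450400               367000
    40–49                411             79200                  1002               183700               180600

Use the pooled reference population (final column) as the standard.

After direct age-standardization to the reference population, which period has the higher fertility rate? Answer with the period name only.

Age-specific rates per 1000 for 2000: 7.711, 94.167, 130.778, 82.523, 5.189.
For 1990–94: 6.927, 90.091, 120.738, 57.547, 5.455.
Standard total = 1421800; weights = 0.2310, 0.2288, 0.1551, 0.2581, 0.1270.
2000: 0.2310×7.711 + 0.2288×94.167 + 0.1551×130.778 + 0.2581×82.523 + 0.1270×5.189 = 65.5678 per 1000.
1990–94: 0.2310×6.927 + 0.2288×90.091 + 0.1551×120.738 + 0.2581×57.547 + 0.1270×5.455 = 56.4840 per 1000.
The crude rates (63.77 vs 64.82) would put 1990–94 higher, but that reflects its age composition; once standardized to a common age structure, 2000 has the higher underlying rate.

2000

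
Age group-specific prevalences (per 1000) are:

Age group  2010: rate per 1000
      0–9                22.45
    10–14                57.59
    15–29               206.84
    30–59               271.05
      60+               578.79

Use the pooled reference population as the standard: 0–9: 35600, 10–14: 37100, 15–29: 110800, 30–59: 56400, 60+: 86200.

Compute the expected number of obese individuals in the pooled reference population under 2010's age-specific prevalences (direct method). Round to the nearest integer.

Expected obese individuals = Σ (standard pop × age-specific rate ÷ 1000)
= 35600×22.45/1000 + 37100×57.59/1000 + 110800×206.84/1000 + 56400×271.05/1000 + 86200×578.79/1000
= 799.22 + 2136.59 + 22917.87 + 15287.22 + 49891.70 = 91032.60.

91033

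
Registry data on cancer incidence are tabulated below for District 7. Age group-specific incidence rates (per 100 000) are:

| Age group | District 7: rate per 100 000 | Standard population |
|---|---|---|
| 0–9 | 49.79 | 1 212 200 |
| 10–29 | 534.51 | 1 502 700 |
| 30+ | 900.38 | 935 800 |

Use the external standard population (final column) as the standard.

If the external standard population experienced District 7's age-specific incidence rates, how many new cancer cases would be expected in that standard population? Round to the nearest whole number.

Expected new cancer cases = Σ (standard pop × age-specific rate ÷ 100 000)
= 1 212 200×49.79/100 000 + 1 502 700×534.51/100 000 + 935 800×900.38/100 000
= 603.55 + 8032.08 + 8425.76 = 17061.39.

17061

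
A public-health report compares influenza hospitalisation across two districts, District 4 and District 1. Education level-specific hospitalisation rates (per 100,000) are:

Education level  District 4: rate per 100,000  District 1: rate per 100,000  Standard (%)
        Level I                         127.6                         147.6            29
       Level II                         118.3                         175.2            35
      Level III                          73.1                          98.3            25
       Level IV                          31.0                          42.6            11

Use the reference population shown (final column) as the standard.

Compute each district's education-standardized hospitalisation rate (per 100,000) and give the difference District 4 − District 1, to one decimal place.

Standard weights: 0.29, 0.35, 0.25, 0.11.
District 4: 0.2900×127.6 + 0.3500×118.3 + 0.2500×73.1 + 0.1100×31.0 = 100.0940 per 100,000.
District 1: 0.2900×147.6 + 0.3500×175.2 + 0.2500×98.3 + 0.1100×42.6 = 133.3850 per 100,000.
Difference = 100.0940 − 133.3850 = -33.2910.

-33.3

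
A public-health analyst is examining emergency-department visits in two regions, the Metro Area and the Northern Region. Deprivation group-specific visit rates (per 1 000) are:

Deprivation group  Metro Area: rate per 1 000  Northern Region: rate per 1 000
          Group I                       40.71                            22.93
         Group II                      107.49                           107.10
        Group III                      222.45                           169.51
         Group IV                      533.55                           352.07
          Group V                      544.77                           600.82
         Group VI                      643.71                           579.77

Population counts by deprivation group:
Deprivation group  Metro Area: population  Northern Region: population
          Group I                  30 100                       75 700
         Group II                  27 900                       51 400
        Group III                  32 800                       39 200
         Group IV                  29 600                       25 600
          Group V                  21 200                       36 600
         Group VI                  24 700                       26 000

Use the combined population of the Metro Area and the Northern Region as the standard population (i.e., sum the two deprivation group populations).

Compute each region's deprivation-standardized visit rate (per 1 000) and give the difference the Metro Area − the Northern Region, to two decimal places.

37.41

Combined standard total = 420 800; weights = 0.2514, 0.1885, 0.1711, 0.1312, 0.1374, 0.1205.
The Metro Area: 0.2514×40.71 + 0.1885×107.49 + 0.1711×222.45 + 0.1312×533.55 + 0.1374×544.77 + 0.1205×643.71 = 290.9297 per 1 000.
The Northern Region: 0.2514×22.93 + 0.1885×107.10 + 0.1711×169.51 + 0.1312×352.07 + 0.1374×600.82 + 0.1205×579.77 = 253.5165 per 1 000.
Difference = 290.9297 − 253.5165 = 37.4132.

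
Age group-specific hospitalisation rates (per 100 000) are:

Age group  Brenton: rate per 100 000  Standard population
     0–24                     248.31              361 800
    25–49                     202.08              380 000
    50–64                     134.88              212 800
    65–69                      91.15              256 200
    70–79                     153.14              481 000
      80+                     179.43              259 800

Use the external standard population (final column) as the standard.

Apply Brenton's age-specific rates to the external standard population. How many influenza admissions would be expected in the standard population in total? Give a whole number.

3390

Expected influenza admissions = Σ (standard pop × age-specific rate ÷ 100 000)
= 361 800×248.31/100 000 + 380 000×202.08/100 000 + 212 800×134.88/100 000 + 256 200×91.15/100 000 + 481 000×153.14/100 000 + 259 800×179.43/100 000
= 898.39 + 767.90 + 287.02 + 233.53 + 736.60 + 466.16 = 3389.60.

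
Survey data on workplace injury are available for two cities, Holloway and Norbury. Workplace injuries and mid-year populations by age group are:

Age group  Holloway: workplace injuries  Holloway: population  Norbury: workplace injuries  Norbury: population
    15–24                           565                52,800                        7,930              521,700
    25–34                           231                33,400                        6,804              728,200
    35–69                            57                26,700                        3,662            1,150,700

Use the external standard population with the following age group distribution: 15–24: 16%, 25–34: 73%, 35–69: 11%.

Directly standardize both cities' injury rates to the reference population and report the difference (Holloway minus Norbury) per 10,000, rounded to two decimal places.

-26.07

Age-specific rates per 10,000 for Holloway: 107.01, 69.16, 21.35.
For Norbury: 152.00, 93.44, 31.82.
Standard weights: 0.16, 0.73, 0.11.
Holloway: 0.1600×107.01 + 0.7300×69.16 + 0.1100×21.35 = 69.9576 per 10,000.
Norbury: 0.1600×152.00 + 0.7300×93.44 + 0.1100×31.82 = 96.0293 per 10,000.
Difference = 69.9576 − 96.0293 = -26.0718.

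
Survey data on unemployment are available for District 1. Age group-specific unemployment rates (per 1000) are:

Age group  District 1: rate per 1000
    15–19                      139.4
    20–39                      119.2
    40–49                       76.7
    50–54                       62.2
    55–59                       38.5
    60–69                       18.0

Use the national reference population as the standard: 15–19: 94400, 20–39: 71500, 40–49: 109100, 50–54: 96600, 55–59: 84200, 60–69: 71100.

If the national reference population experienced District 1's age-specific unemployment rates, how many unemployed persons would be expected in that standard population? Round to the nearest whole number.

Expected unemployed persons = Σ (standard pop × age-specific rate ÷ 1000)
= 94400×139.4/1000 + 71500×119.2/1000 + 109100×76.7/1000 + 96600×62.2/1000 + 84200×38.5/1000 + 71100×18.0/1000
= 13159.36 + 8522.80 + 8367.97 + 6008.52 + 3241.70 + 1279.80 = 40580.15.

40580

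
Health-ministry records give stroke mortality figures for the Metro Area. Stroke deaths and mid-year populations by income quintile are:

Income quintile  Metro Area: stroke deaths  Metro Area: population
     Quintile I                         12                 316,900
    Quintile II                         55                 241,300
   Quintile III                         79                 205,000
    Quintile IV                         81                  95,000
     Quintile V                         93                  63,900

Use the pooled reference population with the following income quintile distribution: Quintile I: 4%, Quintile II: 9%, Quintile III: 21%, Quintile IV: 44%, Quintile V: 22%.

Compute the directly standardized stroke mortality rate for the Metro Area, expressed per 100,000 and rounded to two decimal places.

Income-specific rates per 100,000 for the Metro Area: 3.79, 22.79, 38.54, 85.26, 145.54.
Standard weights: 0.04, 0.09, 0.21, 0.44, 0.22.
Standardized rate: 0.0400×3.79 + 0.0900×22.79 + 0.2100×38.54 + 0.4400×85.26 + 0.2200×145.54 = 79.8301 per 100,000.

79.83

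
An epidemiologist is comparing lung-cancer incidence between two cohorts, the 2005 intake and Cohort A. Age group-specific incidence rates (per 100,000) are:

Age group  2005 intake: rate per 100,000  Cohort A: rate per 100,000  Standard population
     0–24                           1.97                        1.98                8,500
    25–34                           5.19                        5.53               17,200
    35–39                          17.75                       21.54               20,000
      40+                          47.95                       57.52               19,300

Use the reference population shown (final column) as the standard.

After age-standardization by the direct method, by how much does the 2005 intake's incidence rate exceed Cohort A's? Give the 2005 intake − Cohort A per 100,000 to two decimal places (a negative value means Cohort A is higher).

Standard total = 65,000; weights = 0.1308, 0.2646, 0.3077, 0.2969.
The 2005 intake: 0.1308×1.97 + 0.2646×5.19 + 0.3077×17.75 + 0.2969×47.95 = 21.3300 per 100,000.
Cohort A: 0.1308×1.98 + 0.2646×5.53 + 0.3077×21.54 + 0.2969×57.52 = 25.4290 per 100,000.
Difference = 21.3300 − 25.4290 = -4.0990.

-4.10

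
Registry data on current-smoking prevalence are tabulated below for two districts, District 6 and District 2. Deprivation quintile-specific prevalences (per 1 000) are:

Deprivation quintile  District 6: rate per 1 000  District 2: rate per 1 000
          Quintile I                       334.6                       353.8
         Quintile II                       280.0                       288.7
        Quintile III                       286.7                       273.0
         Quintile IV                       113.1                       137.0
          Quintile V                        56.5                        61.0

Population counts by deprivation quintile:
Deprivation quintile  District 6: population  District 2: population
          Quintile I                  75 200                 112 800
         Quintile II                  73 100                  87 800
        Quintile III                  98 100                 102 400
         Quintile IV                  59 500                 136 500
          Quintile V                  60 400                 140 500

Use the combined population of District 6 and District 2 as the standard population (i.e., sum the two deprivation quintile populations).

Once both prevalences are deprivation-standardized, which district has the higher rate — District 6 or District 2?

District 2

Combined standard total = 946 300; weights = 0.1987, 0.1700, 0.2119, 0.2071, 0.2123.
District 6: 0.1987×334.6 + 0.1700×280.0 + 0.2119×286.7 + 0.2071×113.1 + 0.2123×56.5 = 210.2490 per 1 000.
District 2: 0.1987×353.8 + 0.1700×288.7 + 0.2119×273.0 + 0.2071×137.0 + 0.2123×61.0 = 218.5455 per 1 000.
The crude rates (229.04 vs 207.73) would put District 6 higher, but that reflects its deprivation composition; once standardized to a common deprivation structure, District 2 has the higher underlying rate.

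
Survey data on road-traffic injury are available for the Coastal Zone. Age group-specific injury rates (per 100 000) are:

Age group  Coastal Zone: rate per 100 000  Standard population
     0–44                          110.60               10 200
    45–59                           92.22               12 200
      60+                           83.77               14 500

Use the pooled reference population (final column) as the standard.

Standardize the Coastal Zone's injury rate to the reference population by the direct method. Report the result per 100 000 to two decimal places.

93.98

Standard total = 36 900; weights = 0.2764, 0.3306, 0.3930.
Standardized rate: 0.2764×110.60 + 0.3306×92.22 + 0.3930×83.77 = 93.9802 per 100 000.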